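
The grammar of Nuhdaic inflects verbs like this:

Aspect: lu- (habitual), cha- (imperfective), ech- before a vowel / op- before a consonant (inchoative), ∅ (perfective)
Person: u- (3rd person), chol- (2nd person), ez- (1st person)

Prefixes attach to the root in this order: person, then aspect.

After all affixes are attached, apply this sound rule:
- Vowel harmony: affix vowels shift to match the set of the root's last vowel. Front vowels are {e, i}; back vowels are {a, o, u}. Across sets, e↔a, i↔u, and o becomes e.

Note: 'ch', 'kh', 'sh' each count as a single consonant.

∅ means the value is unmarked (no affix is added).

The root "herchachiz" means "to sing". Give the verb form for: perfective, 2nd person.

Attach person 2nd person chol- → cholherchachiz.
aspect = perfective: zero marking, form stays cholherchachiz.
Apply vowel harmony: cholherchachiz → chelherchachiz.

chelherchachiz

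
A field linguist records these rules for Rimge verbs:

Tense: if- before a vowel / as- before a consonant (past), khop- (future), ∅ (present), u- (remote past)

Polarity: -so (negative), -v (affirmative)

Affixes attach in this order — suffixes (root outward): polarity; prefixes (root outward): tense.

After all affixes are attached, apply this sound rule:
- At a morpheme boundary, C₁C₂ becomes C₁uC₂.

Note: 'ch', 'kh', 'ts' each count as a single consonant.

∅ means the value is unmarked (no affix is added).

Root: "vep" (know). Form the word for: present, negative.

vepuso

tense = present: zero marking, form stays vep.
Attach polarity negative -so → vepso.
Apply epenthesis: vepso → vepuso.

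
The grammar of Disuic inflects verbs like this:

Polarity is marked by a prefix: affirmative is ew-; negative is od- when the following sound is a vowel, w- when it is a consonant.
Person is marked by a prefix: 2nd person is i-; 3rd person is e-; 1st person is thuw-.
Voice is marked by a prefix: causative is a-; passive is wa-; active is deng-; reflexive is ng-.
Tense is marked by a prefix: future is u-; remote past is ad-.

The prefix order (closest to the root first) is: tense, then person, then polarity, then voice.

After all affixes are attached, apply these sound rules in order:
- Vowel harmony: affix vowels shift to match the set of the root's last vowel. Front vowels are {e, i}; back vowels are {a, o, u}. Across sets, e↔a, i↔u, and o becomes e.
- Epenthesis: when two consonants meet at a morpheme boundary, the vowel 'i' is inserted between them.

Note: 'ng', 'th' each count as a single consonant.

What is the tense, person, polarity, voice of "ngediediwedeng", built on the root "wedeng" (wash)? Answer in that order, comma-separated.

Segment: ng-od-i-ad-wedeng.
tense: ad- → remote past.
person: i- → 2nd person.
polarity: od/w- → negative.
voice: ng- → reflexive.

remote past, 2nd person, negative, reflexive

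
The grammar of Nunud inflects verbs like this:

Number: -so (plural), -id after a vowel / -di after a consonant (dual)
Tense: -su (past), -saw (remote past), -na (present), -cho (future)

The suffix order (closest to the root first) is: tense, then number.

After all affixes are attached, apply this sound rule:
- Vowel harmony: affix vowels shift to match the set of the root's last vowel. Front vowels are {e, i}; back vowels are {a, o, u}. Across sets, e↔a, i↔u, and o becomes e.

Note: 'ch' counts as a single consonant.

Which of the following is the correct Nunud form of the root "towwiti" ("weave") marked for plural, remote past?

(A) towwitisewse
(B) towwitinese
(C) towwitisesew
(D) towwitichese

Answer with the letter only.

A

Attach tense remote past -saw → towwitisaw.
Attach number plural -so → towwitisawso.
Apply vowel harmony: towwitisawso → towwitisewse.
So the correct form is towwitisewse, option (A).
(C) towwitisesew is wrong: it has the affixes in the wrong order.
(B) towwitinese is wrong: it uses present instead of remote past for tense.
(D) towwitichese is wrong: it uses future instead of remote past for tense.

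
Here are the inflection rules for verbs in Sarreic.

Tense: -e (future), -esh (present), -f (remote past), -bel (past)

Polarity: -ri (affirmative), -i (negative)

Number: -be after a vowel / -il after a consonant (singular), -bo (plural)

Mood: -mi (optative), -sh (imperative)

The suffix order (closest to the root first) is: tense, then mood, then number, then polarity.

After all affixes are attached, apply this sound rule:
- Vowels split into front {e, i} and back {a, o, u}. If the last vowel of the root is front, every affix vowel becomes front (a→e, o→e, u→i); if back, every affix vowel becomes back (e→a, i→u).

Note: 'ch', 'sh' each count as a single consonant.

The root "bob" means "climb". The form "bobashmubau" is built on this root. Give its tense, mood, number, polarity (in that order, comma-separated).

present, optative, singular, negative

Segment: bob-esh-mi-be-i.
tense: -esh → present.
mood: -mi → optative.
number: -be/il → singular.
polarity: -i → negative.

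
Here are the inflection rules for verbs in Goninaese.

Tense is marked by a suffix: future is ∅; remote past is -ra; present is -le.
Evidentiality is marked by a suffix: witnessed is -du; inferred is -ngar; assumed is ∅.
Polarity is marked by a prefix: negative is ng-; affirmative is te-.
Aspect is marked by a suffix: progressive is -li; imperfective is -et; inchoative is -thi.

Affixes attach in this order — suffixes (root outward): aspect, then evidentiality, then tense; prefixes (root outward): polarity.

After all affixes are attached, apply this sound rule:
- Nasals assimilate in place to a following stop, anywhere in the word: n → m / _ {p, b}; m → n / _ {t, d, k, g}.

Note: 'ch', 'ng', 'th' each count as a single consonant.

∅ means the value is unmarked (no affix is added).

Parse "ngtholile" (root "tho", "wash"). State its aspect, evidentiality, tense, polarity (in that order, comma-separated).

Segment: ng-tho-li-le.
aspect: -li → progressive.
evidentiality: ∅ → assumed.
tense: -le → present.
polarity: ng- → negative.

progressive, assumed, present, negative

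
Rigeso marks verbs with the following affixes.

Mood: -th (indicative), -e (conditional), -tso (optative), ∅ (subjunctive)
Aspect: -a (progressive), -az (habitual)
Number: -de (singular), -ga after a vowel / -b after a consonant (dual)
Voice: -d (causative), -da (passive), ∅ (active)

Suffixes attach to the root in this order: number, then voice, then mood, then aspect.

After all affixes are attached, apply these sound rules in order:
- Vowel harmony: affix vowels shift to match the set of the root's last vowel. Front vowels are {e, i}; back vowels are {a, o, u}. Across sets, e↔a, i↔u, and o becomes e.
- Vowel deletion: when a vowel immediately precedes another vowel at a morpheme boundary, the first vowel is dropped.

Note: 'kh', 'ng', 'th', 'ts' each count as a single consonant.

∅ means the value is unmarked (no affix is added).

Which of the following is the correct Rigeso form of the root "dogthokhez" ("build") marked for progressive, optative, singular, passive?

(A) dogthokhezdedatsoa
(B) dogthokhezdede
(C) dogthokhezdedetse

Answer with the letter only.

Attach number singular -de → dogthokhezde.
Attach voice passive -da → dogthokhezdeda.
Attach mood optative -tso → dogthokhezdedatso.
Attach aspect progressive -a → dogthokhezdedatsoa.
Apply vowel harmony: dogthokhezdedatsoa → dogthokhezdedetsee.
Apply vowel deletion: dogthokhezdedetsee → dogthokhezdedetse.
So the correct form is dogthokhezdedetse, option (C).
(A) dogthokhezdedatsoa is wrong: it fails to apply the sound rule(s).
(B) dogthokhezdede is wrong: it uses conditional instead of optative for mood.

C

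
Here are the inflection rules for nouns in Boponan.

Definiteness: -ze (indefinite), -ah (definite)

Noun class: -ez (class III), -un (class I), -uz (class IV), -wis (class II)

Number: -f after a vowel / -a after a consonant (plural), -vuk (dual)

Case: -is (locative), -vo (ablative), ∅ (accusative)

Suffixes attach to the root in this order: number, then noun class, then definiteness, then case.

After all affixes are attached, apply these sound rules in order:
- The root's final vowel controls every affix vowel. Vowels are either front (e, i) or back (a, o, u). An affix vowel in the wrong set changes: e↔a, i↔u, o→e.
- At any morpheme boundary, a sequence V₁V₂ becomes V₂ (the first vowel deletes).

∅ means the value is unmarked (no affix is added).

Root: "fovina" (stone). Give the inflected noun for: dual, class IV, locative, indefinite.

fovinavukuzzus

Attach number dual -vuk → fovinavuk.
Attach noun class class IV -uz → fovinavukuz.
Attach definiteness indefinite -ze → fovinavukuzze.
Attach case locative -is → fovinavukuzzeis.
Apply vowel harmony: fovinavukuzzeis → fovinavukuzzaus.
Apply vowel deletion: fovinavukuzzaus → fovinavukuzzus.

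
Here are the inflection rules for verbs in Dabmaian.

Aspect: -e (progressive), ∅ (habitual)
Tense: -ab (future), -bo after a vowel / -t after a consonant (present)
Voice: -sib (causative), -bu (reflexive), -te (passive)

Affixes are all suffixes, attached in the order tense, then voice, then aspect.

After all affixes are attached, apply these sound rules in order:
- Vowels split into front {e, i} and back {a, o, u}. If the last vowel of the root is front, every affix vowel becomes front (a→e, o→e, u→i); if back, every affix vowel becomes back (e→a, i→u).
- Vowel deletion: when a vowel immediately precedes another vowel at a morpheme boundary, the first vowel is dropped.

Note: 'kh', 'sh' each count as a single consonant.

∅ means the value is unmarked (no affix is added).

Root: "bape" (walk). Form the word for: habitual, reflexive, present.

Attach tense present -bo (after vowel 'e') → bapebo.
Attach voice reflexive -bu → bapebobu.
aspect = habitual: zero marking, form stays bapebobu.
Apply vowel harmony: bapebobu → bapebebi.
Vowel deletion: no change.

bapebebi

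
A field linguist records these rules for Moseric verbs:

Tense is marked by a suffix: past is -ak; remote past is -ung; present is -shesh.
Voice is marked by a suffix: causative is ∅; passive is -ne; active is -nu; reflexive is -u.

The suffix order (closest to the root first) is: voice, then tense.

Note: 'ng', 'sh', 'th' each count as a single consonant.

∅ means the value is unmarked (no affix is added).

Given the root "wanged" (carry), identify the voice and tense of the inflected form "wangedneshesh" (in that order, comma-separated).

passive, present

Segment: wanged-ne-shesh.
voice: -ne → passive.
tense: -shesh → present.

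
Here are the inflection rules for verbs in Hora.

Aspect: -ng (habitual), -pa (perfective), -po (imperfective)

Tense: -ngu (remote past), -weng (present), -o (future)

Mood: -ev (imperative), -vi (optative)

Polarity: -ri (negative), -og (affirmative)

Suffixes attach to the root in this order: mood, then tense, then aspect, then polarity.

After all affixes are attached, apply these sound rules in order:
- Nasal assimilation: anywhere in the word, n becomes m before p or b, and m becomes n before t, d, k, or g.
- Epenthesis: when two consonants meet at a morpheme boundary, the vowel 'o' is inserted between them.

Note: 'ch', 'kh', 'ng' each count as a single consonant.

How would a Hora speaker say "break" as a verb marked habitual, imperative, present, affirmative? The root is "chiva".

chivaevowengongog

Attach mood imperative -ev → chivaev.
Attach tense present -weng → chivaevweng.
Attach aspect habitual -ng → chivaevwengng.
Attach polarity affirmative -og → chivaevwengngog.
Nasal assimilation: no change.
Apply epenthesis: chivaevwengngog → chivaevowengongog.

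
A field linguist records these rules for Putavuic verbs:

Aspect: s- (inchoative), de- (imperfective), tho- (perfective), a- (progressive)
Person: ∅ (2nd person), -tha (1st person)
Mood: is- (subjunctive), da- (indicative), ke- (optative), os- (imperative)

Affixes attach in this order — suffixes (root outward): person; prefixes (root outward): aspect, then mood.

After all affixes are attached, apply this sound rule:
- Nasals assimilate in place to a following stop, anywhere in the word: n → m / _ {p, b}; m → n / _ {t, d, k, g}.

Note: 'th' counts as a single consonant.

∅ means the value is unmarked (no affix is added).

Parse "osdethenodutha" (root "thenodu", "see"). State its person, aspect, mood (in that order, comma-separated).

Segment: os-de-thenodu-tha.
person: -tha → 1st person.
aspect: de- → imperfective.
mood: os- → imperative.

1st person, imperfective, imperative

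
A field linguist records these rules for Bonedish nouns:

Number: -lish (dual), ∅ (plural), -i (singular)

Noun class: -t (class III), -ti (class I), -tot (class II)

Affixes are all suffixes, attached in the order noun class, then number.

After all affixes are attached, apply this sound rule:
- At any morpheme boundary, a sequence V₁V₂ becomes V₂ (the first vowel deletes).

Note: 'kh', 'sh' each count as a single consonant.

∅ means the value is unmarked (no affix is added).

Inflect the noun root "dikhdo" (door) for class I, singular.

dikhdoti

Attach noun class class I -ti → dikhdoti.
Attach number singular -i → dikhdotii.
Apply vowel deletion: dikhdotii → dikhdoti.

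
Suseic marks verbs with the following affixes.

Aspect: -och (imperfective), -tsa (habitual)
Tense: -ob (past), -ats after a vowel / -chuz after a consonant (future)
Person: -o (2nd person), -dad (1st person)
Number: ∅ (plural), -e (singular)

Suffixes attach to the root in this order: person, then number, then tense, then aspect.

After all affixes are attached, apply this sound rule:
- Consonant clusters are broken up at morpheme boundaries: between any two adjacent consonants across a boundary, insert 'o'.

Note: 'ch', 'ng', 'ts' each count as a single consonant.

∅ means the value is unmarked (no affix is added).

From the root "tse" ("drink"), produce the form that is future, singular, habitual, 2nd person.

Attach person 2nd person -o → tseo.
Attach number singular -e → tseoe.
Attach tense future -ats (after vowel 'e') → tseoeats.
Attach aspect habitual -tsa → tseoeatstsa.
Apply epenthesis: tseoeatstsa → tseoeatsotsa.

tseoeatsotsa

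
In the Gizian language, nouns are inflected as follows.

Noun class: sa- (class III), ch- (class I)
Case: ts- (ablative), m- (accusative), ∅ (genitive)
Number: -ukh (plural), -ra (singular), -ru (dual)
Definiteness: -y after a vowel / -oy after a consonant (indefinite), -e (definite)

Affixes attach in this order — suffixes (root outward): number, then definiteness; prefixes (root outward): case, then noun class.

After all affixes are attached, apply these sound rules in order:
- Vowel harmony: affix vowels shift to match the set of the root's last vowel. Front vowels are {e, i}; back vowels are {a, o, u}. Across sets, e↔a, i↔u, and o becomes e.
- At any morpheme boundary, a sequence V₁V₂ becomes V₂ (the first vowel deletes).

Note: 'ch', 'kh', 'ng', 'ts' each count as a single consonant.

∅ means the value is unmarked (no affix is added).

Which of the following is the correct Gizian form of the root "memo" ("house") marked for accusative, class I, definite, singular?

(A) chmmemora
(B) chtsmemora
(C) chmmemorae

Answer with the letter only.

A

Attach number singular -ra → memora.
Attach case accusative m- → mmemora.
Attach noun class class I ch- → chmmemora.
Attach definiteness definite -e → chmmemorae.
Apply vowel harmony: chmmemorae → chmmemoraa.
Apply vowel deletion: chmmemoraa → chmmemora.
So the correct form is chmmemora, option (A).
(C) chmmemorae is wrong: it fails to apply the sound rule(s).
(B) chtsmemora is wrong: it uses ablative instead of accusative for case.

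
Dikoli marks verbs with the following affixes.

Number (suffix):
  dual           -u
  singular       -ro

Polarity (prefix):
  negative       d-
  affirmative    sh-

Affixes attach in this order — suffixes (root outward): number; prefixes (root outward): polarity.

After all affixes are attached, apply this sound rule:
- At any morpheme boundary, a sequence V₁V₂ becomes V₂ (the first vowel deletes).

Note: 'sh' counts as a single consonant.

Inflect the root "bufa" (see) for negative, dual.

Attach number dual -u → bufau.
Attach polarity negative d- → dbufau.
Apply vowel deletion: dbufau → dbufu.

dbufu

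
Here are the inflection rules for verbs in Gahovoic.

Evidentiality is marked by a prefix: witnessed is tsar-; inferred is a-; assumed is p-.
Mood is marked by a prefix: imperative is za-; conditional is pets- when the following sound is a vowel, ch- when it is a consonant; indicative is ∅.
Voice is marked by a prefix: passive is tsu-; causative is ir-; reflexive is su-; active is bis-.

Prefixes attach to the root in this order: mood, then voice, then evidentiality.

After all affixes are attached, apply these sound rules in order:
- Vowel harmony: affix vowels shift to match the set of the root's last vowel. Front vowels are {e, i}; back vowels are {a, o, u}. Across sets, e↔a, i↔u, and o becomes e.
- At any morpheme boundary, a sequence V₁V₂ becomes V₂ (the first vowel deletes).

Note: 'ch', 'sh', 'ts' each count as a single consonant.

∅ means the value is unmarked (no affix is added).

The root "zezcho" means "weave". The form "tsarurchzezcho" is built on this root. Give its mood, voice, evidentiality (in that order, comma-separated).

conditional, causative, witnessed

Segment: tsar-ir-ch-zezcho.
mood: pets/ch- → conditional.
voice: ir- → causative.
evidentiality: tsar- → witnessed.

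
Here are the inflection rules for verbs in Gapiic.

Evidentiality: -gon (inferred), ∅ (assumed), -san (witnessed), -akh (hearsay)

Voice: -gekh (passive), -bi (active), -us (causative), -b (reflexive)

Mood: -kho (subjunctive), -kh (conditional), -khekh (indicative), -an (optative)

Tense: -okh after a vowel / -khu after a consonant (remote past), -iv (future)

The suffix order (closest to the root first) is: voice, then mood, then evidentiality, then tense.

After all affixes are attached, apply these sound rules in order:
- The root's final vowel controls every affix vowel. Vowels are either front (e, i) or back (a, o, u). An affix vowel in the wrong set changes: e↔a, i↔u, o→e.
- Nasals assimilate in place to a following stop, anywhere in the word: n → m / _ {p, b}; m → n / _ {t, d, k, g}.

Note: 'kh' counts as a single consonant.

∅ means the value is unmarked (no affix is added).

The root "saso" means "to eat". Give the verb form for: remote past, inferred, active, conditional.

Attach voice active -bi → sasobi.
Attach mood conditional -kh → sasobikh.
Attach evidentiality inferred -gon → sasobikhgon.
Attach tense remote past -khu (after consonant 'n') → sasobikhgonkhu.
Apply vowel harmony: sasobikhgonkhu → sasobukhgonkhu.
Nasal assimilation: no change.

sasobukhgonkhu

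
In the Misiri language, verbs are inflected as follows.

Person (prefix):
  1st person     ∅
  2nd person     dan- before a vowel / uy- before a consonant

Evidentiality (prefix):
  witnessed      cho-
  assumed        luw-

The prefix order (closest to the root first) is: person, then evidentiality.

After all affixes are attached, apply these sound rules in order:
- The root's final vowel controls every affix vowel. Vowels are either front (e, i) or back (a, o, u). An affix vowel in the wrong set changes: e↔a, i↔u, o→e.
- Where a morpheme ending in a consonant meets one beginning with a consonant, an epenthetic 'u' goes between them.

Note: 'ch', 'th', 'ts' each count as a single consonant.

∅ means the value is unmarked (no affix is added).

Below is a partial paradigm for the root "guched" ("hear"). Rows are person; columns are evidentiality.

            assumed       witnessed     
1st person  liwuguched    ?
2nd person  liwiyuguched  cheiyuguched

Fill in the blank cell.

cheguched

person = 1st person: zero marking, form stays guched.
Attach evidentiality witnessed cho- → choguched.
Apply vowel harmony: choguched → cheguched.
Epenthesis: no change.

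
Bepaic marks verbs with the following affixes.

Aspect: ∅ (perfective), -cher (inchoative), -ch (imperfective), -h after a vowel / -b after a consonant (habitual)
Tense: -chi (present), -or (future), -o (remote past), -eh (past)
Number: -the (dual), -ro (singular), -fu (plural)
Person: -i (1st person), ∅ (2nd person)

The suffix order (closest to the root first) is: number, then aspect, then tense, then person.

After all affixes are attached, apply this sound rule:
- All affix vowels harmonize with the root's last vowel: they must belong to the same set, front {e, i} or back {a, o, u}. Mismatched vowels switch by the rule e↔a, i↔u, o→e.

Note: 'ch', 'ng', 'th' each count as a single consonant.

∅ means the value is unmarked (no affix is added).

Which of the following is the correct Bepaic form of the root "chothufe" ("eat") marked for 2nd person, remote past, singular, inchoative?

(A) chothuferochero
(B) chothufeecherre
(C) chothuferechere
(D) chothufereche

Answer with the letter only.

C

Attach number singular -ro → chothufero.
Attach aspect inchoative -cher → chothuferocher.
Attach tense remote past -o → chothuferochero.
person = 2nd person: zero marking, form stays chothuferochero.
Apply vowel harmony: chothuferochero → chothuferechere.
So the correct form is chothuferechere, option (C).
(B) chothufeecherre is wrong: it has the affixes in the wrong order.
(A) chothuferochero is wrong: it fails to apply the sound rule(s).
(D) chothufereche is wrong: it uses imperfective instead of inchoative for aspect.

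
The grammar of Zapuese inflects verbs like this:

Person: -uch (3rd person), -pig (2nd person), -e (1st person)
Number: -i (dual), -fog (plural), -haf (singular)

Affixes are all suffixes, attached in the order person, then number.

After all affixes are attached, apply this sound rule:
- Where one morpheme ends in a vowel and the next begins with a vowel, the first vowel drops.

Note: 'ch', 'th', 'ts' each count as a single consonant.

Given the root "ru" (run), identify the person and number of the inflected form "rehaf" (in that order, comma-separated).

1st person, singular

Segment: ru-e-haf.
person: -e → 1st person.
number: -haf → singular.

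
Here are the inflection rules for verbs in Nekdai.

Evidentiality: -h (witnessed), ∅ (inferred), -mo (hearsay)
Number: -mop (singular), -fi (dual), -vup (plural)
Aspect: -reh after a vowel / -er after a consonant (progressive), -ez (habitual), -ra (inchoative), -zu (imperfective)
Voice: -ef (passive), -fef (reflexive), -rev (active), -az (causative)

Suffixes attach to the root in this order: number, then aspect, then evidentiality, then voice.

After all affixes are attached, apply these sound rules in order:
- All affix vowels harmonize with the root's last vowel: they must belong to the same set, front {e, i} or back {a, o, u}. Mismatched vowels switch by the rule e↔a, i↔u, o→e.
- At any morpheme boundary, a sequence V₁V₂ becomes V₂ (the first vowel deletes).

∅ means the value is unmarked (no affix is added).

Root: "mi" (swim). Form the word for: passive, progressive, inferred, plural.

miviperef

Attach number plural -vup → mivup.
Attach aspect progressive -er (after consonant 'p') → mivuper.
evidentiality = inferred: zero marking, form stays mivuper.
Attach voice passive -ef → mivuperef.
Apply vowel harmony: mivuperef → miviperef.
Vowel deletion: no change.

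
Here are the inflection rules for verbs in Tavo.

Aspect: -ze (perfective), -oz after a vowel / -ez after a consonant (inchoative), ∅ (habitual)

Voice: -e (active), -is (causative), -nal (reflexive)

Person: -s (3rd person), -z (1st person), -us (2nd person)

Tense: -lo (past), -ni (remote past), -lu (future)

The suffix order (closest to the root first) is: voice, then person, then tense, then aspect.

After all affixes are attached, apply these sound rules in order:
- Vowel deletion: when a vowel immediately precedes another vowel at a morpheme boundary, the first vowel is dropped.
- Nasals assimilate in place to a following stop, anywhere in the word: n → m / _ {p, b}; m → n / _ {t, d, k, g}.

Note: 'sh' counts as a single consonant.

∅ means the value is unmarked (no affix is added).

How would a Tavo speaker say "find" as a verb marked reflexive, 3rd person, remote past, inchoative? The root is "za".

zanalsnoz

Attach voice reflexive -nal → zanal.
Attach person 3rd person -s → zanals.
Attach tense remote past -ni → zanalsni.
Attach aspect inchoative -oz (after vowel 'i') → zanalsnioz.
Apply vowel deletion: zanalsnioz → zanalsnoz.
Nasal assimilation: no change.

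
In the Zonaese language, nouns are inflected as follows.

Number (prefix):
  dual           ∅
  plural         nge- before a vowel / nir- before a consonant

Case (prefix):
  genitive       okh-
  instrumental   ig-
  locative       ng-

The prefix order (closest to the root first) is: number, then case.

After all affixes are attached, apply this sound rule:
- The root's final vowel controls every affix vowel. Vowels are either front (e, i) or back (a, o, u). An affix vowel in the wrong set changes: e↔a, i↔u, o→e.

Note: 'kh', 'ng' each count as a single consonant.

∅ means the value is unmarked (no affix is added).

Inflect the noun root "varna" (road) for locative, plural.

ngnurvarna

Attach number plural nir- (before consonant 'v') → nirvarna.
Attach case locative ng- → ngnirvarna.
Apply vowel harmony: ngnirvarna → ngnurvarna.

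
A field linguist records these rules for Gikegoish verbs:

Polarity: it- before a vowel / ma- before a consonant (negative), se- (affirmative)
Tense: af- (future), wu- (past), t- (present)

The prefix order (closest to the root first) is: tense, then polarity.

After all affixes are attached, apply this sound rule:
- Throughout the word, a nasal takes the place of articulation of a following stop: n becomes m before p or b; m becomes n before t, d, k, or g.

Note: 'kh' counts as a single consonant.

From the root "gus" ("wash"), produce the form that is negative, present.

Attach tense present t- → tgus.
Attach polarity negative ma- (before consonant 't') → matgus.
Nasal assimilation: no change.

matgus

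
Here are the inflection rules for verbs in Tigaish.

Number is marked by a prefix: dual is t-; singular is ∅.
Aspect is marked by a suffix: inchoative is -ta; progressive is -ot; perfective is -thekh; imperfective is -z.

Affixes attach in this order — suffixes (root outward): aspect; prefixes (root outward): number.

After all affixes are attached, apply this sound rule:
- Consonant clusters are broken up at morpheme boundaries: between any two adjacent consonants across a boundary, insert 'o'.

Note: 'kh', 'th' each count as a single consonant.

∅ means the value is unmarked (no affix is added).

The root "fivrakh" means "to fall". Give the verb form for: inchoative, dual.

Attach aspect inchoative -ta → fivrakhta.
Attach number dual t- → tfivrakhta.
Apply epenthesis: tfivrakhta → tofivrakhota.

tofivrakhota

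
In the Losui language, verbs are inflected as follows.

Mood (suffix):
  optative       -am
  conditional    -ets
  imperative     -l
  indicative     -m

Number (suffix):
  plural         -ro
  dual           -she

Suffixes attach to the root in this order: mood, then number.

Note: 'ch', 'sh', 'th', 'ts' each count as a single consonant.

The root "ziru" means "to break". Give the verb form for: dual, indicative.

Attach mood indicative -m → zirum.
Attach number dual -she → zirumshe.

zirumshe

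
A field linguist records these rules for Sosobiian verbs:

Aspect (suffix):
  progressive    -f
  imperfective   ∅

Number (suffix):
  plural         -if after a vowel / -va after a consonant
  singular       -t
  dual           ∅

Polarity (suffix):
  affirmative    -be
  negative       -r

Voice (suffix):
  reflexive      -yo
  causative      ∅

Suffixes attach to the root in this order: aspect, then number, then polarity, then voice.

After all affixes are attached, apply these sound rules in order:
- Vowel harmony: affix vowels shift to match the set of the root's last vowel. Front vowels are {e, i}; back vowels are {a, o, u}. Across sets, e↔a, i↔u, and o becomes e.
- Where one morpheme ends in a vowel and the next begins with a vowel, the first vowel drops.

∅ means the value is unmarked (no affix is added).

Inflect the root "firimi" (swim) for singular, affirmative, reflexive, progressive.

Attach aspect progressive -f → firimif.
Attach number singular -t → firimift.
Attach polarity affirmative -be → firimiftbe.
Attach voice reflexive -yo → firimiftbeyo.
Apply vowel harmony: firimiftbeyo → firimiftbeye.
Vowel deletion: no change.

firimiftbeye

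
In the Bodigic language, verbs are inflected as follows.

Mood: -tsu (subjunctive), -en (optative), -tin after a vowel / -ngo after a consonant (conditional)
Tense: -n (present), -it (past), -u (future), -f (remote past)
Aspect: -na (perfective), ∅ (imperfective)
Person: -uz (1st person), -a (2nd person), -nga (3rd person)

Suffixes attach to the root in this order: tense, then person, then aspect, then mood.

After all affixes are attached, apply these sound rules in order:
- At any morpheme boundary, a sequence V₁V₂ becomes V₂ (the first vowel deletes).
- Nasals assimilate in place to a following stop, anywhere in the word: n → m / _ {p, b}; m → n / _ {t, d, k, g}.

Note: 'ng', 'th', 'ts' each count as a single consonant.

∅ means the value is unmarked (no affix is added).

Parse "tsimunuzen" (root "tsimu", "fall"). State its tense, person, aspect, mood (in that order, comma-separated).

present, 1st person, imperfective, optative

Segment: tsimu-n-uz-en.
tense: -n → present.
person: -uz → 1st person.
aspect: ∅ → imperfective.
mood: -en → optative.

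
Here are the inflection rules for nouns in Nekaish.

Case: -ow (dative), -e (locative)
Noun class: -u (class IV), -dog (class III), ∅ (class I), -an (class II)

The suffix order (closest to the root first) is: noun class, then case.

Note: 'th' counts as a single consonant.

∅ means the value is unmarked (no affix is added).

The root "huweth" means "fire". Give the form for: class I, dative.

huwethow

noun class = class I: zero marking, form stays huweth.
Attach case dative -ow → huwethow.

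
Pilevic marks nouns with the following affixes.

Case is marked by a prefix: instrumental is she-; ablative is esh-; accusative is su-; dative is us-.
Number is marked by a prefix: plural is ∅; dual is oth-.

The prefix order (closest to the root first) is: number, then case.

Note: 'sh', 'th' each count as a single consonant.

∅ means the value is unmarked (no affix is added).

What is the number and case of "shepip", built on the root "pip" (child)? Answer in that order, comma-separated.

Segment: she-pip.
number: ∅ → plural.
case: she- → instrumental.

plural, instrumental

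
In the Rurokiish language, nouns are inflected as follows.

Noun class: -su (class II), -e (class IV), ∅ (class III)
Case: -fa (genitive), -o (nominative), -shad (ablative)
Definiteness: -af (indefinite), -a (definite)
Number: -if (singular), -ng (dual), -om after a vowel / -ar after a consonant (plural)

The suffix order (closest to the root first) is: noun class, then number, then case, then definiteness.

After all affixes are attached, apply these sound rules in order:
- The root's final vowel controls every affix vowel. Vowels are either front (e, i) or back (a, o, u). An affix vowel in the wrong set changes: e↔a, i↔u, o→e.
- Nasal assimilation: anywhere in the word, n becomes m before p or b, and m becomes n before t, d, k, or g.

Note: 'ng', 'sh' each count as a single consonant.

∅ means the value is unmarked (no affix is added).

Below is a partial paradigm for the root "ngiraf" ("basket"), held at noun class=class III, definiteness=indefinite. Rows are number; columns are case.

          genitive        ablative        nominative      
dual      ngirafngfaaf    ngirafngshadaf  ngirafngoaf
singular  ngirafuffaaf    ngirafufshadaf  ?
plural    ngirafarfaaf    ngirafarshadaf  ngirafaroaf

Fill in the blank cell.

ngirafufoaf

noun class = class III: zero marking, form stays ngiraf.
Attach number singular -if → ngirafif.
Attach case nominative -o → ngirafifo.
Attach definiteness indefinite -af → ngirafifoaf.
Apply vowel harmony: ngirafifoaf → ngirafufoaf.
Nasal assimilation: no change.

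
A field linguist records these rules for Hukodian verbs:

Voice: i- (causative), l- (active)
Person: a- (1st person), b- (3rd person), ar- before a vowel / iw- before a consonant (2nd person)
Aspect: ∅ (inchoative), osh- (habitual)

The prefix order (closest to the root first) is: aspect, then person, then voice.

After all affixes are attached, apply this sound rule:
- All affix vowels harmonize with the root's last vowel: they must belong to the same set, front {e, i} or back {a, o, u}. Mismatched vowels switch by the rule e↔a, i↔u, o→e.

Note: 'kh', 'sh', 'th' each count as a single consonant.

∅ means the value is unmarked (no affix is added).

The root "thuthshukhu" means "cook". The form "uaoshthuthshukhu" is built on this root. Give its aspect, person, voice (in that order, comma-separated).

habitual, 1st person, causative

Segment: i-a-osh-thuthshukhu.
aspect: osh- → habitual.
person: a- → 1st person.
voice: i- → causative.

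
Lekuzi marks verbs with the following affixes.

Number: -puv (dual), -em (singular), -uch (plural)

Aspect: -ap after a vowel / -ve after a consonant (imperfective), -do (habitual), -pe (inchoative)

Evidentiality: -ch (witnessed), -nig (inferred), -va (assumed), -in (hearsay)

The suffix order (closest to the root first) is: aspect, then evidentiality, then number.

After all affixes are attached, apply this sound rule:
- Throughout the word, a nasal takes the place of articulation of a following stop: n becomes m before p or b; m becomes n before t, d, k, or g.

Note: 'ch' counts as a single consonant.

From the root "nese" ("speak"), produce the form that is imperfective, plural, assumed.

neseapvauch

Attach aspect imperfective -ap (after vowel 'e') → neseap.
Attach evidentiality assumed -va → neseapva.
Attach number plural -uch → neseapvauch.
Nasal assimilation: no change.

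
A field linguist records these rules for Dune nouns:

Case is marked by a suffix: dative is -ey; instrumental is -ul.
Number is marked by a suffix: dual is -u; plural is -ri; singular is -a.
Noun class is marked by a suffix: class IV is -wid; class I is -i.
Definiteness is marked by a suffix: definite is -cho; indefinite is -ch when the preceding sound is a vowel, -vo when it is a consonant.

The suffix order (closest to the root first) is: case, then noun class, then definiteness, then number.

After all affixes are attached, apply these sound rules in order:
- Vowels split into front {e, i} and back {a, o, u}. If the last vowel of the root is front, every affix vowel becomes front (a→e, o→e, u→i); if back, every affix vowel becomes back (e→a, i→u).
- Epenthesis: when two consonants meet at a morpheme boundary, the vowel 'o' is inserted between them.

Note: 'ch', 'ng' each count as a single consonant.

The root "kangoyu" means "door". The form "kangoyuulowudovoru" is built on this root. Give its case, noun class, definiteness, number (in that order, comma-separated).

Segment: kangoyu-ul-wid-vo-ri.
case: -ul → instrumental.
noun class: -wid → class IV.
definiteness: -ch/vo → indefinite.
number: -ri → plural.

instrumental, class IV, indefinite, plural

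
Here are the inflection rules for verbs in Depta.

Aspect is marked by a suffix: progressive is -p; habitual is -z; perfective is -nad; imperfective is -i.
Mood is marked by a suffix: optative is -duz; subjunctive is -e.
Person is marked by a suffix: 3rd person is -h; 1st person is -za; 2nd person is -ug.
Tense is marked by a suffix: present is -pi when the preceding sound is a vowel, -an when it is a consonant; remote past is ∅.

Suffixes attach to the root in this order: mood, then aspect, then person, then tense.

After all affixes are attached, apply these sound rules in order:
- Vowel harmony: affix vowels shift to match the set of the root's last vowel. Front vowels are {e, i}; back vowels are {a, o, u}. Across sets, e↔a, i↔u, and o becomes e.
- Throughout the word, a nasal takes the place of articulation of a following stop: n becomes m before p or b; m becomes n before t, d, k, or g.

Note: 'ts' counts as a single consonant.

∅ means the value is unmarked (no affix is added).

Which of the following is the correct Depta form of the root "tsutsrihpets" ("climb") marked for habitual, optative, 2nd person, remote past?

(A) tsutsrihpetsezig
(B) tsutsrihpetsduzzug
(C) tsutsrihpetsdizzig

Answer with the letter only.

Attach mood optative -duz → tsutsrihpetsduz.
Attach aspect habitual -z → tsutsrihpetsduzz.
Attach person 2nd person -ug → tsutsrihpetsduzzug.
tense = remote past: zero marking, form stays tsutsrihpetsduzzug.
Apply vowel harmony: tsutsrihpetsduzzug → tsutsrihpetsdizzig.
Nasal assimilation: no change.
So the correct form is tsutsrihpetsdizzig, option (C).
(A) tsutsrihpetsezig is wrong: it uses subjunctive instead of optative for mood.
(B) tsutsrihpetsduzzug is wrong: it fails to apply the sound rule(s).

C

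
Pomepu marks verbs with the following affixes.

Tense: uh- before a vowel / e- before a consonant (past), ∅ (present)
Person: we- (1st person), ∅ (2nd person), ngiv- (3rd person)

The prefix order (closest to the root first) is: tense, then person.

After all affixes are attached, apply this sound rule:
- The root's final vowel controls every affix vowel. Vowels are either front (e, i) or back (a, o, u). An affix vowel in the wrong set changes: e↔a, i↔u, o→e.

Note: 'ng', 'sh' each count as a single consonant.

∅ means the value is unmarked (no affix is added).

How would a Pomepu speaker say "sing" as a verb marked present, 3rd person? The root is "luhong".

tense = present: zero marking, form stays luhong.
Attach person 3rd person ngiv- → ngivluhong.
Apply vowel harmony: ngivluhong → nguvluhong.

nguvluhong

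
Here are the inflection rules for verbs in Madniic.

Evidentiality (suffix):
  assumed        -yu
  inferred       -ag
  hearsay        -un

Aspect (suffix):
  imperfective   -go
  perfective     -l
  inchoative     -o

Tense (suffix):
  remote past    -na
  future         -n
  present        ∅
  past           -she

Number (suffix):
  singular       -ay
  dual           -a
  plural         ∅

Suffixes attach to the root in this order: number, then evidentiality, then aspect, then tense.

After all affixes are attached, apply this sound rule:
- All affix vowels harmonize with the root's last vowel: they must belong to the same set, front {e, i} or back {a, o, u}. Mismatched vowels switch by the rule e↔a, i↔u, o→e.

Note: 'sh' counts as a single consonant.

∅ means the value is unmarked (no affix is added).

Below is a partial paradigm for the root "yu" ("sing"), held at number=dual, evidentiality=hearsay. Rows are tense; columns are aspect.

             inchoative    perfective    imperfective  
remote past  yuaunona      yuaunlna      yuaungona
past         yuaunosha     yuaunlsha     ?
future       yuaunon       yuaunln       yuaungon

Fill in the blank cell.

yuaungosha

Attach number dual -a → yua.
Attach evidentiality hearsay -un → yuaun.
Attach aspect imperfective -go → yuaungo.
Attach tense past -she → yuaungoshe.
Apply vowel harmony: yuaungoshe → yuaungosha.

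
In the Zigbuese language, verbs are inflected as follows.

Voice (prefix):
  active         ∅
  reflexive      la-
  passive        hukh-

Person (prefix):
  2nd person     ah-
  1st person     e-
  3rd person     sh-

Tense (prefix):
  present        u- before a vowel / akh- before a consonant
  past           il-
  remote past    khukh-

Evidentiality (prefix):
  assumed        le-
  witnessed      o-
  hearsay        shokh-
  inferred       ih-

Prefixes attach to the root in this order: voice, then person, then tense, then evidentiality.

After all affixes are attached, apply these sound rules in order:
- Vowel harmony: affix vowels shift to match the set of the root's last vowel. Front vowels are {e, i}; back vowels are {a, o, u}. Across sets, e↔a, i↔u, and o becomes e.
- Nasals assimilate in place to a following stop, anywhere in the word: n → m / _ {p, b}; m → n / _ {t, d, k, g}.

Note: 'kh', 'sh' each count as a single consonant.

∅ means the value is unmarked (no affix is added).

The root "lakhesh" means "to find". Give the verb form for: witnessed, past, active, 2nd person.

eilehlakhesh

voice = active: zero marking, form stays lakhesh.
Attach person 2nd person ah- → ahlakhesh.
Attach tense past il- → ilahlakhesh.
Attach evidentiality witnessed o- → oilahlakhesh.
Apply vowel harmony: oilahlakhesh → eilehlakhesh.
Nasal assimilation: no change.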